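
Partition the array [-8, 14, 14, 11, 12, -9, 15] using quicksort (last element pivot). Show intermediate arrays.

Partition 1: pivot=15 at index 6 -> [-8, 14, 14, 11, 12, -9, 15]
Partition 2: pivot=-9 at index 0 -> [-9, 14, 14, 11, 12, -8, 15]
Partition 3: pivot=-8 at index 1 -> [-9, -8, 14, 11, 12, 14, 15]
Partition 4: pivot=14 at index 5 -> [-9, -8, 14, 11, 12, 14, 15]
Partition 5: pivot=12 at index 3 -> [-9, -8, 11, 12, 14, 14, 15]


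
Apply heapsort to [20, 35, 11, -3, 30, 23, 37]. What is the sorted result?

Build heap: [37, 35, 23, -3, 30, 20, 11]
Extract 37: [35, 30, 23, -3, 11, 20, 37]
Extract 35: [30, 20, 23, -3, 11, 35, 37]
Extract 30: [23, 20, 11, -3, 30, 35, 37]
Extract 23: [20, -3, 11, 23, 30, 35, 37]
Extract 20: [11, -3, 20, 23, 30, 35, 37]
Extract 11: [-3, 11, 20, 23, 30, 35, 37]


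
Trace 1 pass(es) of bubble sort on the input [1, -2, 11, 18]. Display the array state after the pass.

After pass 1: [-2, 1, 11, 18] (1 swaps)
Total swaps: 1


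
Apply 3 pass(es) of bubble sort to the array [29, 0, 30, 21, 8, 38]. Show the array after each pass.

After pass 1: [0, 29, 21, 8, 30, 38] (3 swaps)
After pass 2: [0, 21, 8, 29, 30, 38] (2 swaps)
After pass 3: [0, 8, 21, 29, 30, 38] (1 swaps)
Total swaps: 6


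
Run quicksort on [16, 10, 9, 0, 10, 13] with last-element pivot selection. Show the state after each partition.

Partition 1: pivot=13 at index 4 -> [10, 9, 0, 10, 13, 16]
Partition 2: pivot=10 at index 3 -> [10, 9, 0, 10, 13, 16]
Partition 3: pivot=0 at index 0 -> [0, 9, 10, 10, 13, 16]
Partition 4: pivot=10 at index 2 -> [0, 9, 10, 10, 13, 16]


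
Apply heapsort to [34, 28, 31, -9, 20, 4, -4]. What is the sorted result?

Build heap: [34, 28, 31, -9, 20, 4, -4]
Extract 34: [31, 28, 4, -9, 20, -4, 34]
Extract 31: [28, 20, 4, -9, -4, 31, 34]
Extract 28: [20, -4, 4, -9, 28, 31, 34]
Extract 20: [4, -4, -9, 20, 28, 31, 34]
Extract 4: [-4, -9, 4, 20, 28, 31, 34]
Extract -4: [-9, -4, 4, 20, 28, 31, 34]


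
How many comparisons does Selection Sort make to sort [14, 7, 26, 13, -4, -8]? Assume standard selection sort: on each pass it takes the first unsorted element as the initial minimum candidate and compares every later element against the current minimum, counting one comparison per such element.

Pass 1: scan indices 1..5 for the minimum = 5 comparison(s); min is -8, place at index 0 -> [-8, 7, 26, 13, -4, 14]
Pass 2: scan indices 2..5 for the minimum = 4 comparison(s); min is -4, place at index 1 -> [-8, -4, 26, 13, 7, 14]
Pass 3: scan indices 3..5 for the minimum = 3 comparison(s); min is 7, place at index 2 -> [-8, -4, 7, 13, 26, 14]
Pass 4: scan indices 4..5 for the minimum = 2 comparison(s); min is 13, place at index 3 -> [-8, -4, 7, 13, 26, 14]
Pass 5: scan indices 5..5 for the minimum = 1 comparison(s); min is 14, place at index 4 -> [-8, -4, 7, 13, 14, 26]
Selection sort always scans the whole unsorted suffix, so the count is (n-1) + (n-2) + ... + 1 = n(n-1)/2 = 6*5/2 = 15 regardless of the input order.
Total comparisons: 5 + 4 + 3 + 2 + 1 = 15


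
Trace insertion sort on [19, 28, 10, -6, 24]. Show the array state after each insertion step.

First element 19 is already 'sorted'
Insert 28: shifted 0 elements -> [19, 28, 10, -6, 24]
Insert 10: shifted 2 elements -> [10, 19, 28, -6, 24]
Insert -6: shifted 3 elements -> [-6, 10, 19, 28, 24]
Insert 24: shifted 1 elements -> [-6, 10, 19, 24, 28]


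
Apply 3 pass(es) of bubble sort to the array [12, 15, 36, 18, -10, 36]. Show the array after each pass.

After pass 1: [12, 15, 18, -10, 36, 36] (2 swaps)
After pass 2: [12, 15, -10, 18, 36, 36] (1 swaps)
After pass 3: [12, -10, 15, 18, 36, 36] (1 swaps)
Total swaps: 4


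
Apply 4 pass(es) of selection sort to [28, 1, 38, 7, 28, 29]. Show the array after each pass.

Pass 1: Select minimum 1 at index 1, swap -> [1, 28, 38, 7, 28, 29]
Pass 2: Select minimum 7 at index 3, swap -> [1, 7, 38, 28, 28, 29]
Pass 3: Select minimum 28 at index 3, swap -> [1, 7, 28, 38, 28, 29]
Pass 4: Select minimum 28 at index 4, swap -> [1, 7, 28, 28, 38, 29]


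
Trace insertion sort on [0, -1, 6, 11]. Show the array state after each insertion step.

First element 0 is already 'sorted'
Insert -1: shifted 1 elements -> [-1, 0, 6, 11]
Insert 6: shifted 0 elements -> [-1, 0, 6, 11]
Insert 11: shifted 0 elements -> [-1, 0, 6, 11]


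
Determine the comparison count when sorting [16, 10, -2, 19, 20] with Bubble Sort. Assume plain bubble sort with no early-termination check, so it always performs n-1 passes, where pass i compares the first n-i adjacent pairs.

Pass 1: compare adjacent pairs (0,1)..(3,4) = 4 comparison(s), 2 swap(s) -> [10, -2, 16, 19, 20]
Pass 2: compare adjacent pairs (0,1)..(2,3) = 3 comparison(s), 1 swap(s) -> [-2, 10, 16, 19, 20]
Pass 3: compare adjacent pairs (0,1)..(1,2) = 2 comparison(s), 0 swap(s) -> [-2, 10, 16, 19, 20]
Pass 4: compare adjacent pairs (0,1)..(0,1) = 1 comparison(s), 0 swap(s) -> [-2, 10, 16, 19, 20]
Total comparisons: 4 + 3 + 2 + 1 = 10


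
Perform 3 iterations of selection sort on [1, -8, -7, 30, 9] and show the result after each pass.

Pass 1: Select minimum -8 at index 1, swap -> [-8, 1, -7, 30, 9]
Pass 2: Select minimum -7 at index 2, swap -> [-8, -7, 1, 30, 9]
Pass 3: Select minimum 1 at index 2, swap -> [-8, -7, 1, 30, 9]


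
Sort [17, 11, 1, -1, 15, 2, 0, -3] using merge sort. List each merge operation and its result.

Divide and conquer:
  Merge [17] + [11] -> [11, 17]
  Merge [1] + [-1] -> [-1, 1]
  Merge [11, 17] + [-1, 1] -> [-1, 1, 11, 17]
  Merge [15] + [2] -> [2, 15]
  Merge [0] + [-3] -> [-3, 0]
  Merge [2, 15] + [-3, 0] -> [-3, 0, 2, 15]
  Merge [-1, 1, 11, 17] + [-3, 0, 2, 15] -> [-3, -1, 0, 1, 2, 11, 15, 17]


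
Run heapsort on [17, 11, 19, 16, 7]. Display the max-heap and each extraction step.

Build heap: [19, 16, 17, 11, 7]
Extract 19: [17, 16, 7, 11, 19]
Extract 17: [16, 11, 7, 17, 19]
Extract 16: [11, 7, 16, 17, 19]
Extract 11: [7, 11, 16, 17, 19]


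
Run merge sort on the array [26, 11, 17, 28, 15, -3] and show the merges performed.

Divide and conquer:
  Merge [11] + [17] -> [11, 17]
  Merge [26] + [11, 17] -> [11, 17, 26]
  Merge [15] + [-3] -> [-3, 15]
  Merge [28] + [-3, 15] -> [-3, 15, 28]
  Merge [11, 17, 26] + [-3, 15, 28] -> [-3, 11, 15, 17, 26, 28]


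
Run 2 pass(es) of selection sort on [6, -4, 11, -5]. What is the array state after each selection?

Pass 1: Select minimum -5 at index 3, swap -> [-5, -4, 11, 6]
Pass 2: Select minimum -4 at index 1, swap -> [-5, -4, 11, 6]


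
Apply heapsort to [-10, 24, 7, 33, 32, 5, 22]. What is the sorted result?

Build heap: [33, 32, 22, 24, -10, 5, 7]
Extract 33: [32, 24, 22, 7, -10, 5, 33]
Extract 32: [24, 7, 22, 5, -10, 32, 33]
Extract 24: [22, 7, -10, 5, 24, 32, 33]
Extract 22: [7, 5, -10, 22, 24, 32, 33]
Extract 7: [5, -10, 7, 22, 24, 32, 33]
Extract 5: [-10, 5, 7, 22, 24, 32, 33]


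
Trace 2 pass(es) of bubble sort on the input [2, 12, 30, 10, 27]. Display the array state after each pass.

After pass 1: [2, 12, 10, 27, 30] (2 swaps)
After pass 2: [2, 10, 12, 27, 30] (1 swaps)
Total swaps: 3


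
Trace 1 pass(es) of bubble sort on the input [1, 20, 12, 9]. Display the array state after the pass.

After pass 1: [1, 12, 9, 20] (2 swaps)
Total swaps: 2


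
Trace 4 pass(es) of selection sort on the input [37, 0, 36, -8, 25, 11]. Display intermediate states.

Pass 1: Select minimum -8 at index 3, swap -> [-8, 0, 36, 37, 25, 11]
Pass 2: Select minimum 0 at index 1, swap -> [-8, 0, 36, 37, 25, 11]
Pass 3: Select minimum 11 at index 5, swap -> [-8, 0, 11, 37, 25, 36]
Pass 4: Select minimum 25 at index 4, swap -> [-8, 0, 11, 25, 37, 36]


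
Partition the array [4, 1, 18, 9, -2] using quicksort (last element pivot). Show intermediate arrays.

Partition 1: pivot=-2 at index 0 -> [-2, 1, 18, 9, 4]
Partition 2: pivot=4 at index 2 -> [-2, 1, 4, 9, 18]
Partition 3: pivot=18 at index 4 -> [-2, 1, 4, 9, 18]


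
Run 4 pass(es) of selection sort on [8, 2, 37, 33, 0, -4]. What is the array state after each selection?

Pass 1: Select minimum -4 at index 5, swap -> [-4, 2, 37, 33, 0, 8]
Pass 2: Select minimum 0 at index 4, swap -> [-4, 0, 37, 33, 2, 8]
Pass 3: Select minimum 2 at index 4, swap -> [-4, 0, 2, 33, 37, 8]
Pass 4: Select minimum 8 at index 5, swap -> [-4, 0, 2, 8, 37, 33]


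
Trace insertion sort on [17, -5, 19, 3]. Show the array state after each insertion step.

First element 17 is already 'sorted'
Insert -5: shifted 1 elements -> [-5, 17, 19, 3]
Insert 19: shifted 0 elements -> [-5, 17, 19, 3]
Insert 3: shifted 2 elements -> [-5, 3, 17, 19]


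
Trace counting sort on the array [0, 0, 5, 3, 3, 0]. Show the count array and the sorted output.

Count array: [3, 0, 0, 2, 0, 1]
(count[i] = number of elements equal to i)
Cumulative count: [3, 3, 3, 5, 5, 6]
Sorted: [0, 0, 0, 3, 3, 5]


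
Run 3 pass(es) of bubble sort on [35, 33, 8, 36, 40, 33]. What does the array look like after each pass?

After pass 1: [33, 8, 35, 36, 33, 40] (3 swaps)
After pass 2: [8, 33, 35, 33, 36, 40] (2 swaps)
After pass 3: [8, 33, 33, 35, 36, 40] (1 swaps)
Total swaps: 6


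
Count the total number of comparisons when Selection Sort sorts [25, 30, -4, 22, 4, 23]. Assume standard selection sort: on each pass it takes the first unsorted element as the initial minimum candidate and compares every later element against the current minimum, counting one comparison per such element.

Pass 1: scan indices 1..5 for the minimum = 5 comparison(s); min is -4, place at index 0 -> [-4, 30, 25, 22, 4, 23]
Pass 2: scan indices 2..5 for the minimum = 4 comparison(s); min is 4, place at index 1 -> [-4, 4, 25, 22, 30, 23]
Pass 3: scan indices 3..5 for the minimum = 3 comparison(s); min is 22, place at index 2 -> [-4, 4, 22, 25, 30, 23]
Pass 4: scan indices 4..5 for the minimum = 2 comparison(s); min is 23, place at index 3 -> [-4, 4, 22, 23, 30, 25]
Pass 5: scan indices 5..5 for the minimum = 1 comparison(s); min is 25, place at index 4 -> [-4, 4, 22, 23, 25, 30]
Selection sort always scans the whole unsorted suffix, so the count is (n-1) + (n-2) + ... + 1 = n(n-1)/2 = 6*5/2 = 15 regardless of the input order.
Total comparisons: 5 + 4 + 3 + 2 + 1 = 15


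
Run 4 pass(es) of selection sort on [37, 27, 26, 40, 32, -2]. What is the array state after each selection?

Pass 1: Select minimum -2 at index 5, swap -> [-2, 27, 26, 40, 32, 37]
Pass 2: Select minimum 26 at index 2, swap -> [-2, 26, 27, 40, 32, 37]
Pass 3: Select minimum 27 at index 2, swap -> [-2, 26, 27, 40, 32, 37]
Pass 4: Select minimum 32 at index 4, swap -> [-2, 26, 27, 32, 40, 37]


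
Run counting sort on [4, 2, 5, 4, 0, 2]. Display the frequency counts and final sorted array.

Count array: [1, 0, 2, 0, 2, 1]
(count[i] = number of elements equal to i)
Cumulative count: [1, 1, 3, 3, 5, 6]
Sorted: [0, 2, 2, 4, 4, 5]


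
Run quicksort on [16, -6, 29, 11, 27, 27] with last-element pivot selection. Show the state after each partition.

Partition 1: pivot=27 at index 4 -> [16, -6, 11, 27, 27, 29]
Partition 2: pivot=27 at index 3 -> [16, -6, 11, 27, 27, 29]
Partition 3: pivot=11 at index 1 -> [-6, 11, 16, 27, 27, 29]


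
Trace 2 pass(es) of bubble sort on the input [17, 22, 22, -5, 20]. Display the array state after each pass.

After pass 1: [17, 22, -5, 20, 22] (2 swaps)
After pass 2: [17, -5, 20, 22, 22] (2 swaps)
Total swaps: 4


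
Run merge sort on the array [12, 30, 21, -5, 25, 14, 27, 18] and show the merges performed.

Divide and conquer:
  Merge [12] + [30] -> [12, 30]
  Merge [21] + [-5] -> [-5, 21]
  Merge [12, 30] + [-5, 21] -> [-5, 12, 21, 30]
  Merge [25] + [14] -> [14, 25]
  Merge [27] + [18] -> [18, 27]
  Merge [14, 25] + [18, 27] -> [14, 18, 25, 27]
  Merge [-5, 12, 21, 30] + [14, 18, 25, 27] -> [-5, 12, 14, 18, 21, 25, 27, 30]


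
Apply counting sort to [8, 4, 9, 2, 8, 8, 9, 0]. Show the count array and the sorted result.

Count array: [1, 0, 1, 0, 1, 0, 0, 0, 3, 2]
(count[i] = number of elements equal to i)
Cumulative count: [1, 1, 2, 2, 3, 3, 3, 3, 6, 8]
Sorted: [0, 2, 4, 8, 8, 8, 9, 9]


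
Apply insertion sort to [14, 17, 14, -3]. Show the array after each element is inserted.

First element 14 is already 'sorted'
Insert 17: shifted 0 elements -> [14, 17, 14, -3]
Insert 14: shifted 1 elements -> [14, 14, 17, -3]
Insert -3: shifted 3 elements -> [-3, 14, 14, 17]


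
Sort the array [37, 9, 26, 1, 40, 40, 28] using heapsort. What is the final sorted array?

Build heap: [40, 37, 40, 1, 9, 26, 28]
Extract 40: [40, 37, 28, 1, 9, 26, 40]
Extract 40: [37, 26, 28, 1, 9, 40, 40]
Extract 37: [28, 26, 9, 1, 37, 40, 40]
Extract 28: [26, 1, 9, 28, 37, 40, 40]
Extract 26: [9, 1, 26, 28, 37, 40, 40]
Extract 9: [1, 9, 26, 28, 37, 40, 40]


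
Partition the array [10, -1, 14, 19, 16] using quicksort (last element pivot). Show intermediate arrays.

Partition 1: pivot=16 at index 3 -> [10, -1, 14, 16, 19]
Partition 2: pivot=14 at index 2 -> [10, -1, 14, 16, 19]
Partition 3: pivot=-1 at index 0 -> [-1, 10, 14, 16, 19]


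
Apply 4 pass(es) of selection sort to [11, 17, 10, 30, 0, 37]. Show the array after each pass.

Pass 1: Select minimum 0 at index 4, swap -> [0, 17, 10, 30, 11, 37]
Pass 2: Select minimum 10 at index 2, swap -> [0, 10, 17, 30, 11, 37]
Pass 3: Select minimum 11 at index 4, swap -> [0, 10, 11, 30, 17, 37]
Pass 4: Select minimum 17 at index 4, swap -> [0, 10, 11, 17, 30, 37]


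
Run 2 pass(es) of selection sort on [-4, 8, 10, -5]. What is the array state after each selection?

Pass 1: Select minimum -5 at index 3, swap -> [-5, 8, 10, -4]
Pass 2: Select minimum -4 at index 3, swap -> [-5, -4, 10, 8]


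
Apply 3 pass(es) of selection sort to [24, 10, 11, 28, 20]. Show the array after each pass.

Pass 1: Select minimum 10 at index 1, swap -> [10, 24, 11, 28, 20]
Pass 2: Select minimum 11 at index 2, swap -> [10, 11, 24, 28, 20]
Pass 3: Select minimum 20 at index 4, swap -> [10, 11, 20, 28, 24]


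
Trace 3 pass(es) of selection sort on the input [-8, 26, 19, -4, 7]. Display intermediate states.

Pass 1: Select minimum -8 at index 0, swap -> [-8, 26, 19, -4, 7]
Pass 2: Select minimum -4 at index 3, swap -> [-8, -4, 19, 26, 7]
Pass 3: Select minimum 7 at index 4, swap -> [-8, -4, 7, 26, 19]


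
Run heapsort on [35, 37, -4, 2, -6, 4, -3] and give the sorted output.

Build heap: [37, 35, 4, 2, -6, -4, -3]
Extract 37: [35, 2, 4, -3, -6, -4, 37]
Extract 35: [4, 2, -4, -3, -6, 35, 37]
Extract 4: [2, -3, -4, -6, 4, 35, 37]
Extract 2: [-3, -6, -4, 2, 4, 35, 37]
Extract -3: [-4, -6, -3, 2, 4, 35, 37]
Extract -4: [-6, -4, -3, 2, 4, 35, 37]


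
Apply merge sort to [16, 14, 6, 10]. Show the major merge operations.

Divide and conquer:
  Merge [16] + [14] -> [14, 16]
  Merge [6] + [10] -> [6, 10]
  Merge [14, 16] + [6, 10] -> [6, 10, 14, 16]


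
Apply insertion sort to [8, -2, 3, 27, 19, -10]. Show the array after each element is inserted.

First element 8 is already 'sorted'
Insert -2: shifted 1 elements -> [-2, 8, 3, 27, 19, -10]
Insert 3: shifted 1 elements -> [-2, 3, 8, 27, 19, -10]
Insert 27: shifted 0 elements -> [-2, 3, 8, 27, 19, -10]
Insert 19: shifted 1 elements -> [-2, 3, 8, 19, 27, -10]
Insert -10: shifted 5 elements -> [-10, -2, 3, 8, 19, 27]


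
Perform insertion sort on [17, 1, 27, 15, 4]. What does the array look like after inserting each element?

First element 17 is already 'sorted'
Insert 1: shifted 1 elements -> [1, 17, 27, 15, 4]
Insert 27: shifted 0 elements -> [1, 17, 27, 15, 4]
Insert 15: shifted 2 elements -> [1, 15, 17, 27, 4]
Insert 4: shifted 3 elements -> [1, 4, 15, 17, 27]


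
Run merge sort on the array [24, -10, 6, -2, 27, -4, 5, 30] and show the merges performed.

Divide and conquer:
  Merge [24] + [-10] -> [-10, 24]
  Merge [6] + [-2] -> [-2, 6]
  Merge [-10, 24] + [-2, 6] -> [-10, -2, 6, 24]
  Merge [27] + [-4] -> [-4, 27]
  Merge [5] + [30] -> [5, 30]
  Merge [-4, 27] + [5, 30] -> [-4, 5, 27, 30]
  Merge [-10, -2, 6, 24] + [-4, 5, 27, 30] -> [-10, -4, -2, 5, 6, 24, 27, 30]


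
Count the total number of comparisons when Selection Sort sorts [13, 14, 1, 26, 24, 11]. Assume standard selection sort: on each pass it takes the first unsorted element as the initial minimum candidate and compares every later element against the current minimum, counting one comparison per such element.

Pass 1: scan indices 1..5 for the minimum = 5 comparison(s); min is 1, place at index 0 -> [1, 14, 13, 26, 24, 11]
Pass 2: scan indices 2..5 for the minimum = 4 comparison(s); min is 11, place at index 1 -> [1, 11, 13, 26, 24, 14]
Pass 3: scan indices 3..5 for the minimum = 3 comparison(s); min is 13, place at index 2 -> [1, 11, 13, 26, 24, 14]
Pass 4: scan indices 4..5 for the minimum = 2 comparison(s); min is 14, place at index 3 -> [1, 11, 13, 14, 24, 26]
Pass 5: scan indices 5..5 for the minimum = 1 comparison(s); min is 24, place at index 4 -> [1, 11, 13, 14, 24, 26]
Selection sort always scans the whole unsorted suffix, so the count is (n-1) + (n-2) + ... + 1 = n(n-1)/2 = 6*5/2 = 15 regardless of the input order.
Total comparisons: 5 + 4 + 3 + 2 + 1 = 15


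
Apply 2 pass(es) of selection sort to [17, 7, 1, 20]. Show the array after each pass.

Pass 1: Select minimum 1 at index 2, swap -> [1, 7, 17, 20]
Pass 2: Select minimum 7 at index 1, swap -> [1, 7, 17, 20]


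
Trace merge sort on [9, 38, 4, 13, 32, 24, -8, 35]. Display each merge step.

Divide and conquer:
  Merge [9] + [38] -> [9, 38]
  Merge [4] + [13] -> [4, 13]
  Merge [9, 38] + [4, 13] -> [4, 9, 13, 38]
  Merge [32] + [24] -> [24, 32]
  Merge [-8] + [35] -> [-8, 35]
  Merge [24, 32] + [-8, 35] -> [-8, 24, 32, 35]
  Merge [4, 9, 13, 38] + [-8, 24, 32, 35] -> [-8, 4, 9, 13, 24, 32, 35, 38]


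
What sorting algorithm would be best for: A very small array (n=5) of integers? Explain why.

Best choice: Insertion sort
Reason: For tiny inputs the O(n^2) overhead is negligible and insertion sort has minimal constant factors


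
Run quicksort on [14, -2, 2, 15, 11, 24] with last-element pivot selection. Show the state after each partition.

Partition 1: pivot=24 at index 5 -> [14, -2, 2, 15, 11, 24]
Partition 2: pivot=11 at index 2 -> [-2, 2, 11, 15, 14, 24]
Partition 3: pivot=2 at index 1 -> [-2, 2, 11, 15, 14, 24]
Partition 4: pivot=14 at index 3 -> [-2, 2, 11, 14, 15, 24]


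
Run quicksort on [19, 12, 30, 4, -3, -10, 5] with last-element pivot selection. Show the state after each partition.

Partition 1: pivot=5 at index 3 -> [4, -3, -10, 5, 12, 30, 19]
Partition 2: pivot=-10 at index 0 -> [-10, -3, 4, 5, 12, 30, 19]
Partition 3: pivot=4 at index 2 -> [-10, -3, 4, 5, 12, 30, 19]
Partition 4: pivot=19 at index 5 -> [-10, -3, 4, 5, 12, 19, 30]


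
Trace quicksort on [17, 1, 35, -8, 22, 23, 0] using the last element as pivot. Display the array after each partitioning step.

Partition 1: pivot=0 at index 1 -> [-8, 0, 35, 17, 22, 23, 1]
Partition 2: pivot=1 at index 2 -> [-8, 0, 1, 17, 22, 23, 35]
Partition 3: pivot=35 at index 6 -> [-8, 0, 1, 17, 22, 23, 35]
Partition 4: pivot=23 at index 5 -> [-8, 0, 1, 17, 22, 23, 35]
Partition 5: pivot=22 at index 4 -> [-8, 0, 1, 17, 22, 23, 35]


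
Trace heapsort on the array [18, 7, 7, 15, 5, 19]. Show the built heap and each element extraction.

Build heap: [19, 15, 18, 7, 5, 7]
Extract 19: [18, 15, 7, 7, 5, 19]
Extract 18: [15, 7, 7, 5, 18, 19]
Extract 15: [7, 5, 7, 15, 18, 19]
Extract 7: [7, 5, 7, 15, 18, 19]
Extract 7: [5, 7, 7, 15, 18, 19]


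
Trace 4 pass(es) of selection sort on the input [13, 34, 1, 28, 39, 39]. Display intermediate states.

Pass 1: Select minimum 1 at index 2, swap -> [1, 34, 13, 28, 39, 39]
Pass 2: Select minimum 13 at index 2, swap -> [1, 13, 34, 28, 39, 39]
Pass 3: Select minimum 28 at index 3, swap -> [1, 13, 28, 34, 39, 39]
Pass 4: Select minimum 34 at index 3, swap -> [1, 13, 28, 34, 39, 39]


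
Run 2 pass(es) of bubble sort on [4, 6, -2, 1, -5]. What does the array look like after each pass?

After pass 1: [4, -2, 1, -5, 6] (3 swaps)
After pass 2: [-2, 1, -5, 4, 6] (3 swaps)
Total swaps: 6


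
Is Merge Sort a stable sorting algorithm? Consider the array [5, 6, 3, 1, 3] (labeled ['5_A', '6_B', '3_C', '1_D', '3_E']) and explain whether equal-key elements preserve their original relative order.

Trace Merge Sort on the labeled array (the key is the number; the letter only tracks identity):
  Merge [5_A] + [6_B] -> [5_A, 6_B]
  Merge [1_D] + [3_E] -> [1_D, 3_E]
  Merge [3_C] + [1_D, 3_E] -> [1_D, 3_C, 3_E]
  Merge [5_A, 6_B] + [1_D, 3_C, 3_E] -> [1_D, 3_C, 3_E, 5_A, 6_B]
Final order: [1_D, 3_C, 3_E, 5_A, 6_B]
Equal keys:
  value 3: originally 3_C, 3_E; after sorting 3_C, 3_E -> order preserved
All equal keys kept their original relative order. Merge Sort is stable: when the heads of the two halves are equal the merge takes from the left half first.
Answer: Stable


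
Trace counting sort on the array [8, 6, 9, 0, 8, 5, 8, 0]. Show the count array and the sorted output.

Count array: [2, 0, 0, 0, 0, 1, 1, 0, 3, 1]
(count[i] = number of elements equal to i)
Cumulative count: [2, 2, 2, 2, 2, 3, 4, 4, 7, 8]
Sorted: [0, 0, 5, 6, 8, 8, 8, 9]


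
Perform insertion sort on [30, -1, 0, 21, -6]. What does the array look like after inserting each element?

First element 30 is already 'sorted'
Insert -1: shifted 1 elements -> [-1, 30, 0, 21, -6]
Insert 0: shifted 1 elements -> [-1, 0, 30, 21, -6]
Insert 21: shifted 1 elements -> [-1, 0, 21, 30, -6]
Insert -6: shifted 4 elements -> [-6, -1, 0, 21, 30]


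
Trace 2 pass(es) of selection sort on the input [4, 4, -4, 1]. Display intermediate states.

Pass 1: Select minimum -4 at index 2, swap -> [-4, 4, 4, 1]
Pass 2: Select minimum 1 at index 3, swap -> [-4, 1, 4, 4]


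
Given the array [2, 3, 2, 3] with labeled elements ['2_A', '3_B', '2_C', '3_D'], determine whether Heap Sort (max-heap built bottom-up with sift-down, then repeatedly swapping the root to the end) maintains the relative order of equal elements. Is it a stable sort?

Trace Heap Sort on the labeled array (the key is the number; the letter only tracks identity):
  Build max-heap: [3_B, 3_D, 2_C, 2_A]
  Swap root 3_B to index 3, re-heapify first 3 -> [3_D, 2_A, 2_C, 3_B]
  Swap root 3_D to index 2, re-heapify first 2 -> [2_C, 2_A, 3_D, 3_B]
  Swap root 2_C to index 1, re-heapify first 1 -> [2_A, 2_C, 3_D, 3_B]
Final order: [2_A, 2_C, 3_D, 3_B]
Equal keys:
  value 2: originally 2_A, 2_C; after sorting 2_A, 2_C -> order preserved
  value 3: originally 3_B, 3_D; after sorting 3_D, 3_B -> order changed
Equal keys were reordered, so Heap Sort is not stable: heap construction and root-to-end swaps move elements without regard to the original order of equal keys. (One such input is enough; an unstable sort may happen to preserve order on other inputs, but it gives no guarantee.)
Answer: Not stable


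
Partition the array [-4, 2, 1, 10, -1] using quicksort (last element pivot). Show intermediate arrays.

Partition 1: pivot=-1 at index 1 -> [-4, -1, 1, 10, 2]
Partition 2: pivot=2 at index 3 -> [-4, -1, 1, 2, 10]


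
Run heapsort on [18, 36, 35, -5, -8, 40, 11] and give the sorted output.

Build heap: [40, 36, 35, -5, -8, 18, 11]
Extract 40: [36, 11, 35, -5, -8, 18, 40]
Extract 36: [35, 11, 18, -5, -8, 36, 40]
Extract 35: [18, 11, -8, -5, 35, 36, 40]
Extract 18: [11, -5, -8, 18, 35, 36, 40]
Extract 11: [-5, -8, 11, 18, 35, 36, 40]
Extract -5: [-8, -5, 11, 18, 35, 36, 40]


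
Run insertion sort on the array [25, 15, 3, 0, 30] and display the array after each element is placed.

First element 25 is already 'sorted'
Insert 15: shifted 1 elements -> [15, 25, 3, 0, 30]
Insert 3: shifted 2 elements -> [3, 15, 25, 0, 30]
Insert 0: shifted 3 elements -> [0, 3, 15, 25, 30]
Insert 30: shifted 0 elements -> [0, 3, 15, 25, 30]


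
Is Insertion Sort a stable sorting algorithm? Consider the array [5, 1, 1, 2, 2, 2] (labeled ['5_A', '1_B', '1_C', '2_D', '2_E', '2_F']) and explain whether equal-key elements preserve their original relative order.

Trace Insertion Sort on the labeled array (the key is the number; the letter only tracks identity):
  Insert 1_B at index 0: [1_B, 5_A, 1_C, 2_D, 2_E, 2_F]
  Insert 1_C at index 1: [1_B, 1_C, 5_A, 2_D, 2_E, 2_F]
  Insert 2_D at index 2: [1_B, 1_C, 2_D, 5_A, 2_E, 2_F]
  Insert 2_E at index 3: [1_B, 1_C, 2_D, 2_E, 5_A, 2_F]
  Insert 2_F at index 4: [1_B, 1_C, 2_D, 2_E, 2_F, 5_A]
Final order: [1_B, 1_C, 2_D, 2_E, 2_F, 5_A]
Equal keys:
  value 1: originally 1_B, 1_C; after sorting 1_B, 1_C -> order preserved
  value 2: originally 2_D, 2_E, 2_F; after sorting 2_D, 2_E, 2_F -> order preserved
All equal keys kept their original relative order. Insertion Sort is stable: elements are shifted only while they are strictly greater than the key, so a key is inserted after any equal elements already placed.
Answer: Stable


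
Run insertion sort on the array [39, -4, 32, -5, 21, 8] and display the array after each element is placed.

First element 39 is already 'sorted'
Insert -4: shifted 1 elements -> [-4, 39, 32, -5, 21, 8]
Insert 32: shifted 1 elements -> [-4, 32, 39, -5, 21, 8]
Insert -5: shifted 3 elements -> [-5, -4, 32, 39, 21, 8]
Insert 21: shifted 2 elements -> [-5, -4, 21, 32, 39, 8]
Insert 8: shifted 3 elements -> [-5, -4, 8, 21, 32, 39]


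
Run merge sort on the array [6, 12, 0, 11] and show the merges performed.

Divide and conquer:
  Merge [6] + [12] -> [6, 12]
  Merge [0] + [11] -> [0, 11]
  Merge [6, 12] + [0, 11] -> [0, 6, 11, 12]


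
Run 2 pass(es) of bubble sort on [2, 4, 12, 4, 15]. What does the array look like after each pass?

After pass 1: [2, 4, 4, 12, 15] (1 swaps)
After pass 2: [2, 4, 4, 12, 15] (0 swaps)
Total swaps: 1


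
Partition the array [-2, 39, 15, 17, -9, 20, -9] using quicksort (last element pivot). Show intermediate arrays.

Partition 1: pivot=-9 at index 1 -> [-9, -9, 15, 17, -2, 20, 39]
Partition 2: pivot=39 at index 6 -> [-9, -9, 15, 17, -2, 20, 39]
Partition 3: pivot=20 at index 5 -> [-9, -9, 15, 17, -2, 20, 39]
Partition 4: pivot=-2 at index 2 -> [-9, -9, -2, 17, 15, 20, 39]
Partition 5: pivot=15 at index 3 -> [-9, -9, -2, 15, 17, 20, 39]


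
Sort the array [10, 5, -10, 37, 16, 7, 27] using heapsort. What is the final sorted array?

Build heap: [37, 16, 27, 5, 10, 7, -10]
Extract 37: [27, 16, 7, 5, 10, -10, 37]
Extract 27: [16, 10, 7, 5, -10, 27, 37]
Extract 16: [10, 5, 7, -10, 16, 27, 37]
Extract 10: [7, 5, -10, 10, 16, 27, 37]
Extract 7: [5, -10, 7, 10, 16, 27, 37]
Extract 5: [-10, 5, 7, 10, 16, 27, 37]


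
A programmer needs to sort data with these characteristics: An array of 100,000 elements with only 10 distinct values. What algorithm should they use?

Best choice: 3-way quicksort or Counting sort
Reason: 3-way (Dutch national flag) partitioning groups every copy of the pivot together, so with only d=10 distinct keys quicksort finishes in O(n log d) expected time, which is effectively linear; counting sort runs in O(n + k) where k is the size of the key range (not the number of distinct values), so it is linear when the 10 values are integers drawn from a small known range


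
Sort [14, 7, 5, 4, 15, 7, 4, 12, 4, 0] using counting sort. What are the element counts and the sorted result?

Count array: [1, 0, 0, 0, 3, 1, 0, 2, 0, 0, 0, 0, 1, 0, 1, 1]
(count[i] = number of elements equal to i)
Cumulative count: [1, 1, 1, 1, 4, 5, 5, 7, 7, 7, 7, 7, 8, 8, 9, 10]
Sorted: [0, 4, 4, 4, 5, 7, 7, 12, 14, 15]


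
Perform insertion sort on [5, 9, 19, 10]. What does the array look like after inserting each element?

First element 5 is already 'sorted'
Insert 9: shifted 0 elements -> [5, 9, 19, 10]
Insert 19: shifted 0 elements -> [5, 9, 19, 10]
Insert 10: shifted 1 elements -> [5, 9, 10, 19]


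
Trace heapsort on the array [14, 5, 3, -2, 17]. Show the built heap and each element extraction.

Build heap: [17, 14, 3, -2, 5]
Extract 17: [14, 5, 3, -2, 17]
Extract 14: [5, -2, 3, 14, 17]
Extract 5: [3, -2, 5, 14, 17]
Extract 3: [-2, 3, 5, 14, 17]


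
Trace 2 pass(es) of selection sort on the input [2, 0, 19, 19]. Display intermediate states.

Pass 1: Select minimum 0 at index 1, swap -> [0, 2, 19, 19]
Pass 2: Select minimum 2 at index 1, swap -> [0, 2, 19, 19]


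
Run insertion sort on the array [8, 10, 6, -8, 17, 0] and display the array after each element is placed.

First element 8 is already 'sorted'
Insert 10: shifted 0 elements -> [8, 10, 6, -8, 17, 0]
Insert 6: shifted 2 elements -> [6, 8, 10, -8, 17, 0]
Insert -8: shifted 3 elements -> [-8, 6, 8, 10, 17, 0]
Insert 17: shifted 0 elements -> [-8, 6, 8, 10, 17, 0]
Insert 0: shifted 4 elements -> [-8, 0, 6, 8, 10, 17]


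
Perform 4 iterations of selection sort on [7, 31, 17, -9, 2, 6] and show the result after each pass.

Pass 1: Select minimum -9 at index 3, swap -> [-9, 31, 17, 7, 2, 6]
Pass 2: Select minimum 2 at index 4, swap -> [-9, 2, 17, 7, 31, 6]
Pass 3: Select minimum 6 at index 5, swap -> [-9, 2, 6, 7, 31, 17]
Pass 4: Select minimum 7 at index 3, swap -> [-9, 2, 6, 7, 31, 17]


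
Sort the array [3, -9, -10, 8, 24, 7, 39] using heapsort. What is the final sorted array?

Build heap: [39, 24, 7, 8, -9, 3, -10]
Extract 39: [24, 8, 7, -10, -9, 3, 39]
Extract 24: [8, 3, 7, -10, -9, 24, 39]
Extract 8: [7, 3, -9, -10, 8, 24, 39]
Extract 7: [3, -10, -9, 7, 8, 24, 39]
Extract 3: [-9, -10, 3, 7, 8, 24, 39]
Extract -9: [-10, -9, 3, 7, 8, 24, 39]


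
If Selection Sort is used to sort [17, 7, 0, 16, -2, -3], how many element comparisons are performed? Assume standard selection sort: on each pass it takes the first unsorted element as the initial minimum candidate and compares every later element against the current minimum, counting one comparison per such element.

Pass 1: scan indices 1..5 for the minimum = 5 comparison(s); min is -3, place at index 0 -> [-3, 7, 0, 16, -2, 17]
Pass 2: scan indices 2..5 for the minimum = 4 comparison(s); min is -2, place at index 1 -> [-3, -2, 0, 16, 7, 17]
Pass 3: scan indices 3..5 for the minimum = 3 comparison(s); min is 0, place at index 2 -> [-3, -2, 0, 16, 7, 17]
Pass 4: scan indices 4..5 for the minimum = 2 comparison(s); min is 7, place at index 3 -> [-3, -2, 0, 7, 16, 17]
Pass 5: scan indices 5..5 for the minimum = 1 comparison(s); min is 16, place at index 4 -> [-3, -2, 0, 7, 16, 17]
Selection sort always scans the whole unsorted suffix, so the count is (n-1) + (n-2) + ... + 1 = n(n-1)/2 = 6*5/2 = 15 regardless of the input order.
Total comparisons: 5 + 4 + 3 + 2 + 1 = 15


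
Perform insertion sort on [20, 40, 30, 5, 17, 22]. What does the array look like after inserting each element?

First element 20 is already 'sorted'
Insert 40: shifted 0 elements -> [20, 40, 30, 5, 17, 22]
Insert 30: shifted 1 elements -> [20, 30, 40, 5, 17, 22]
Insert 5: shifted 3 elements -> [5, 20, 30, 40, 17, 22]
Insert 17: shifted 3 elements -> [5, 17, 20, 30, 40, 22]
Insert 22: shifted 2 elements -> [5, 17, 20, 22, 30, 40]


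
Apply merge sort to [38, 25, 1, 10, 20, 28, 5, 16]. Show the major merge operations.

Divide and conquer:
  Merge [38] + [25] -> [25, 38]
  Merge [1] + [10] -> [1, 10]
  Merge [25, 38] + [1, 10] -> [1, 10, 25, 38]
  Merge [20] + [28] -> [20, 28]
  Merge [5] + [16] -> [5, 16]
  Merge [20, 28] + [5, 16] -> [5, 16, 20, 28]
  Merge [1, 10, 25, 38] + [5, 16, 20, 28] -> [1, 5, 10, 16, 20, 25, 28, 38]


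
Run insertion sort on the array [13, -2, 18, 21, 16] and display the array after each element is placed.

First element 13 is already 'sorted'
Insert -2: shifted 1 elements -> [-2, 13, 18, 21, 16]
Insert 18: shifted 0 elements -> [-2, 13, 18, 21, 16]
Insert 21: shifted 0 elements -> [-2, 13, 18, 21, 16]
Insert 16: shifted 2 elements -> [-2, 13, 16, 18, 21]


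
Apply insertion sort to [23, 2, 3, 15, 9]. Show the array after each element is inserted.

First element 23 is already 'sorted'
Insert 2: shifted 1 elements -> [2, 23, 3, 15, 9]
Insert 3: shifted 1 elements -> [2, 3, 23, 15, 9]
Insert 15: shifted 1 elements -> [2, 3, 15, 23, 9]
Insert 9: shifted 2 elements -> [2, 3, 9, 15, 23]


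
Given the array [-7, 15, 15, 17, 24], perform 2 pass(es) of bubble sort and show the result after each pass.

After pass 1: [-7, 15, 15, 17, 24] (0 swaps)
After pass 2: [-7, 15, 15, 17, 24] (0 swaps)
Total swaps: 0


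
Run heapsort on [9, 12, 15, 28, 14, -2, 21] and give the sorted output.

Build heap: [28, 14, 21, 12, 9, -2, 15]
Extract 28: [21, 14, 15, 12, 9, -2, 28]
Extract 21: [15, 14, -2, 12, 9, 21, 28]
Extract 15: [14, 12, -2, 9, 15, 21, 28]
Extract 14: [12, 9, -2, 14, 15, 21, 28]
Extract 12: [9, -2, 12, 14, 15, 21, 28]
Extract 9: [-2, 9, 12, 14, 15, 21, 28]


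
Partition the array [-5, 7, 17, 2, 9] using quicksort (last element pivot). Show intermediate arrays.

Partition 1: pivot=9 at index 3 -> [-5, 7, 2, 9, 17]
Partition 2: pivot=2 at index 1 -> [-5, 2, 7, 9, 17]


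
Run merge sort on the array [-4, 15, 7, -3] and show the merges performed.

Divide and conquer:
  Merge [-4] + [15] -> [-4, 15]
  Merge [7] + [-3] -> [-3, 7]
  Merge [-4, 15] + [-3, 7] -> [-4, -3, 7, 15]


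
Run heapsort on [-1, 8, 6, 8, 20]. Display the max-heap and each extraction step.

Build heap: [20, 8, 6, -1, 8]
Extract 20: [8, 8, 6, -1, 20]
Extract 8: [8, -1, 6, 8, 20]
Extract 8: [6, -1, 8, 8, 20]
Extract 6: [-1, 6, 8, 8, 20]


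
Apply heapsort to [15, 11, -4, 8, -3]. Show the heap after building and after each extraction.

Build heap: [15, 11, -4, 8, -3]
Extract 15: [11, 8, -4, -3, 15]
Extract 11: [8, -3, -4, 11, 15]
Extract 8: [-3, -4, 8, 11, 15]
Extract -3: [-4, -3, 8, 11, 15]


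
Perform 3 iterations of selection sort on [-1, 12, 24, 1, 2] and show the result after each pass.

Pass 1: Select minimum -1 at index 0, swap -> [-1, 12, 24, 1, 2]
Pass 2: Select minimum 1 at index 3, swap -> [-1, 1, 24, 12, 2]
Pass 3: Select minimum 2 at index 4, swap -> [-1, 1, 2, 12, 24]


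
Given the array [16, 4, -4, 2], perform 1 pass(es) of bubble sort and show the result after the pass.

After pass 1: [4, -4, 2, 16] (3 swaps)
Total swaps: 3


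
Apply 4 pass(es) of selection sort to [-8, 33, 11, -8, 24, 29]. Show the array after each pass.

Pass 1: Select minimum -8 at index 0, swap -> [-8, 33, 11, -8, 24, 29]
Pass 2: Select minimum -8 at index 3, swap -> [-8, -8, 11, 33, 24, 29]
Pass 3: Select minimum 11 at index 2, swap -> [-8, -8, 11, 33, 24, 29]
Pass 4: Select minimum 24 at index 4, swap -> [-8, -8, 11, 24, 33, 29]


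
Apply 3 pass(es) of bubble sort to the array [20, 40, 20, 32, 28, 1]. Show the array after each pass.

After pass 1: [20, 20, 32, 28, 1, 40] (4 swaps)
After pass 2: [20, 20, 28, 1, 32, 40] (2 swaps)
After pass 3: [20, 20, 1, 28, 32, 40] (1 swaps)
Total swaps: 7


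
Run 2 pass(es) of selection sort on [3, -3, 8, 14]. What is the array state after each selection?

Pass 1: Select minimum -3 at index 1, swap -> [-3, 3, 8, 14]
Pass 2: Select minimum 3 at index 1, swap -> [-3, 3, 8, 14]


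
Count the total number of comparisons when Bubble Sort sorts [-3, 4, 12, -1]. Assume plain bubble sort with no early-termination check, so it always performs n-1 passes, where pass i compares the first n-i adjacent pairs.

Pass 1: compare adjacent pairs (0,1)..(2,3) = 3 comparison(s), 1 swap(s) -> [-3, 4, -1, 12]
Pass 2: compare adjacent pairs (0,1)..(1,2) = 2 comparison(s), 1 swap(s) -> [-3, -1, 4, 12]
Pass 3: compare adjacent pairs (0,1)..(0,1) = 1 comparison(s), 0 swap(s) -> [-3, -1, 4, 12]
Total comparisons: 3 + 2 + 1 = 6


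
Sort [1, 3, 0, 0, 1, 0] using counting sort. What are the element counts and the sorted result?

Count array: [3, 2, 0, 1]
(count[i] = number of elements equal to i)
Cumulative count: [3, 5, 5, 6]
Sorted: [0, 0, 0, 1, 1, 3]


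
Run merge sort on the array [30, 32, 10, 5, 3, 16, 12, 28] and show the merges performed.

Divide and conquer:
  Merge [30] + [32] -> [30, 32]
  Merge [10] + [5] -> [5, 10]
  Merge [30, 32] + [5, 10] -> [5, 10, 30, 32]
  Merge [3] + [16] -> [3, 16]
  Merge [12] + [28] -> [12, 28]
  Merge [3, 16] + [12, 28] -> [3, 12, 16, 28]
  Merge [5, 10, 30, 32] + [3, 12, 16, 28] -> [3, 5, 10, 12, 16, 28, 30, 32]


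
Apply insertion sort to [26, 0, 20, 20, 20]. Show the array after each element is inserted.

First element 26 is already 'sorted'
Insert 0: shifted 1 elements -> [0, 26, 20, 20, 20]
Insert 20: shifted 1 elements -> [0, 20, 26, 20, 20]
Insert 20: shifted 1 elements -> [0, 20, 20, 26, 20]
Insert 20: shifted 1 elements -> [0, 20, 20, 20, 26]


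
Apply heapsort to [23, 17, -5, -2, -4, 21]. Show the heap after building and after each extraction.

Build heap: [23, 17, 21, -2, -4, -5]
Extract 23: [21, 17, -5, -2, -4, 23]
Extract 21: [17, -2, -5, -4, 21, 23]
Extract 17: [-2, -4, -5, 17, 21, 23]
Extract -2: [-4, -5, -2, 17, 21, 23]
Extract -4: [-5, -4, -2, 17, 21, 23]


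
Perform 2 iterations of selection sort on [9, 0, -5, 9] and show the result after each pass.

Pass 1: Select minimum -5 at index 2, swap -> [-5, 0, 9, 9]
Pass 2: Select minimum 0 at index 1, swap -> [-5, 0, 9, 9]


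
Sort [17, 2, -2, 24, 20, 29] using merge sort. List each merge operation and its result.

Divide and conquer:
  Merge [2] + [-2] -> [-2, 2]
  Merge [17] + [-2, 2] -> [-2, 2, 17]
  Merge [20] + [29] -> [20, 29]
  Merge [24] + [20, 29] -> [20, 24, 29]
  Merge [-2, 2, 17] + [20, 24, 29] -> [-2, 2, 17, 20, 24, 29]


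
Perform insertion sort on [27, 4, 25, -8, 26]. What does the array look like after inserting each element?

First element 27 is already 'sorted'
Insert 4: shifted 1 elements -> [4, 27, 25, -8, 26]
Insert 25: shifted 1 elements -> [4, 25, 27, -8, 26]
Insert -8: shifted 3 elements -> [-8, 4, 25, 27, 26]
Insert 26: shifted 1 elements -> [-8, 4, 25, 26, 27]


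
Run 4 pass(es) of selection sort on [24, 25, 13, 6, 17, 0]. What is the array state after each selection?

Pass 1: Select minimum 0 at index 5, swap -> [0, 25, 13, 6, 17, 24]
Pass 2: Select minimum 6 at index 3, swap -> [0, 6, 13, 25, 17, 24]
Pass 3: Select minimum 13 at index 2, swap -> [0, 6, 13, 25, 17, 24]
Pass 4: Select minimum 17 at index 4, swap -> [0, 6, 13, 17, 25, 24]


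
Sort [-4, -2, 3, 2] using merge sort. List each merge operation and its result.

Divide and conquer:
  Merge [-4] + [-2] -> [-4, -2]
  Merge [3] + [2] -> [2, 3]
  Merge [-4, -2] + [2, 3] -> [-4, -2, 2, 3]


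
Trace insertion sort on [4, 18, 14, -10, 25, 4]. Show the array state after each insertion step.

First element 4 is already 'sorted'
Insert 18: shifted 0 elements -> [4, 18, 14, -10, 25, 4]
Insert 14: shifted 1 elements -> [4, 14, 18, -10, 25, 4]
Insert -10: shifted 3 elements -> [-10, 4, 14, 18, 25, 4]
Insert 25: shifted 0 elements -> [-10, 4, 14, 18, 25, 4]
Insert 4: shifted 3 elements -> [-10, 4, 4, 14, 18, 25]


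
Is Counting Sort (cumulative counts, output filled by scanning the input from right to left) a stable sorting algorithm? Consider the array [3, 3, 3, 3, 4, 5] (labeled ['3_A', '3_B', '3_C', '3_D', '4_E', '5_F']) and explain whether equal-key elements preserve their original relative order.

Trace Counting Sort on the labeled array (the key is the number; the letter only tracks identity):
  Counts for values 0..5: [0, 0, 0, 4, 1, 1]
  Cumulative counts: [0, 0, 0, 4, 5, 6]
  Scan right to left: place 5_F at output index 5
  Scan right to left: place 4_E at output index 4
  Scan right to left: place 3_D at output index 3
  Scan right to left: place 3_C at output index 2
  Scan right to left: place 3_B at output index 1
  Scan right to left: place 3_A at output index 0
  Output: [3_A, 3_B, 3_C, 3_D, 4_E, 5_F]
Equal keys:
  value 3: originally 3_A, 3_B, 3_C, 3_D; after sorting 3_A, 3_B, 3_C, 3_D -> order preserved
All equal keys kept their original relative order. Counting Sort is stable: scanning the input right to left with decreasing cumulative counts places later duplicates at later output positions.
Answer: Stable


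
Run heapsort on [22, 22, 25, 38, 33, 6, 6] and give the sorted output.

Build heap: [38, 33, 25, 22, 22, 6, 6]
Extract 38: [33, 22, 25, 6, 22, 6, 38]
Extract 33: [25, 22, 6, 6, 22, 33, 38]
Extract 25: [22, 22, 6, 6, 25, 33, 38]
Extract 22: [22, 6, 6, 22, 25, 33, 38]
Extract 22: [6, 6, 22, 22, 25, 33, 38]
Extract 6: [6, 6, 22, 22, 25, 33, 38]
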